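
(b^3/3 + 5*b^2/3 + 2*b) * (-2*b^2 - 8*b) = -2*b^5/3 - 6*b^4 - 52*b^3/3 - 16*b^2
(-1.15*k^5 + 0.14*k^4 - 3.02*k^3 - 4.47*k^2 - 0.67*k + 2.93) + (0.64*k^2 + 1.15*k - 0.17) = -1.15*k^5 + 0.14*k^4 - 3.02*k^3 - 3.83*k^2 + 0.48*k + 2.76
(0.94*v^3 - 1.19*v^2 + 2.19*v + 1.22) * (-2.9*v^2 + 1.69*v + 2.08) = -2.726*v^5 + 5.0396*v^4 - 6.4069*v^3 - 2.3121*v^2 + 6.617*v + 2.5376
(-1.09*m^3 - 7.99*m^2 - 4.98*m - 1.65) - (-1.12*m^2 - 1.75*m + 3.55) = -1.09*m^3 - 6.87*m^2 - 3.23*m - 5.2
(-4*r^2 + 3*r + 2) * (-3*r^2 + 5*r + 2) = 12*r^4 - 29*r^3 + r^2 + 16*r + 4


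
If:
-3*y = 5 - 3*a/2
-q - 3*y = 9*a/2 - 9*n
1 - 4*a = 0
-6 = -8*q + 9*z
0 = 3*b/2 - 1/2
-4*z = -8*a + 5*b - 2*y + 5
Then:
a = 1/4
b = 1/3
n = -631/1152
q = -183/128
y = -37/24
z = -31/16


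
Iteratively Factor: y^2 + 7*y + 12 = (y + 3)*(y + 4)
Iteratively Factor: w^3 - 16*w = (w - 4)*(w^2 + 4*w) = w*(w - 4)*(w + 4)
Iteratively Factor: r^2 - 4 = (r + 2)*(r - 2)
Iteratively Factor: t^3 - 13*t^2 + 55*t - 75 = (t - 3)*(t^2 - 10*t + 25) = (t - 5)*(t - 3)*(t - 5)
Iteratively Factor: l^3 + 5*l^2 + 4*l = (l + 1)*(l^2 + 4*l) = (l + 1)*(l + 4)*(l)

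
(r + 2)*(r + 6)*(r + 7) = r^3 + 15*r^2 + 68*r + 84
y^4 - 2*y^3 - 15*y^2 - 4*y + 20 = (y - 5)*(y - 1)*(y + 2)^2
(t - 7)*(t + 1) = t^2 - 6*t - 7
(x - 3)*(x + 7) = x^2 + 4*x - 21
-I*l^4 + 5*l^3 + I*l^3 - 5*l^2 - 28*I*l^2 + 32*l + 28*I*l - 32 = (l - 4*I)*(l + I)*(l + 8*I)*(-I*l + I)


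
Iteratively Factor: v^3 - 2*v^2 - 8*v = (v)*(v^2 - 2*v - 8) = v*(v + 2)*(v - 4)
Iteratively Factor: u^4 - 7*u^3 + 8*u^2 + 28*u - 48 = (u - 3)*(u^3 - 4*u^2 - 4*u + 16) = (u - 3)*(u + 2)*(u^2 - 6*u + 8) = (u - 3)*(u - 2)*(u + 2)*(u - 4)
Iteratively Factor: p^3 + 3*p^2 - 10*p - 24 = (p + 2)*(p^2 + p - 12) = (p - 3)*(p + 2)*(p + 4)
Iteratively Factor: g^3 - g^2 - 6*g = (g + 2)*(g^2 - 3*g) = g*(g + 2)*(g - 3)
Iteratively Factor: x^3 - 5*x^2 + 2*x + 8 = (x - 4)*(x^2 - x - 2) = (x - 4)*(x + 1)*(x - 2)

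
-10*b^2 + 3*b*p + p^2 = (-2*b + p)*(5*b + p)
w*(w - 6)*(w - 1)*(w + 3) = w^4 - 4*w^3 - 15*w^2 + 18*w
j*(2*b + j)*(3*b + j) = 6*b^2*j + 5*b*j^2 + j^3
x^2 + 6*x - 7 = (x - 1)*(x + 7)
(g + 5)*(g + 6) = g^2 + 11*g + 30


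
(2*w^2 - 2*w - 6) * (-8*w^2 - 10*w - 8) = -16*w^4 - 4*w^3 + 52*w^2 + 76*w + 48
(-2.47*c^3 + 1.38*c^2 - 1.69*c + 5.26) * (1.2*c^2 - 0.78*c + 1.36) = -2.964*c^5 + 3.5826*c^4 - 6.4636*c^3 + 9.507*c^2 - 6.4012*c + 7.1536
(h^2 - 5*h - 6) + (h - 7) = h^2 - 4*h - 13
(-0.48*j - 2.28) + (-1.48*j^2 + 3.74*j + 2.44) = -1.48*j^2 + 3.26*j + 0.16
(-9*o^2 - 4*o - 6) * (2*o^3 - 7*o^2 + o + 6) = -18*o^5 + 55*o^4 + 7*o^3 - 16*o^2 - 30*o - 36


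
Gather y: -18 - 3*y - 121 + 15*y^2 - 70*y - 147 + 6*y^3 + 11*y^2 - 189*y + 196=6*y^3 + 26*y^2 - 262*y - 90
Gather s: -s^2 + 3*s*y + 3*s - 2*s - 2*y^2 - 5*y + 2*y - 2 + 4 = -s^2 + s*(3*y + 1) - 2*y^2 - 3*y + 2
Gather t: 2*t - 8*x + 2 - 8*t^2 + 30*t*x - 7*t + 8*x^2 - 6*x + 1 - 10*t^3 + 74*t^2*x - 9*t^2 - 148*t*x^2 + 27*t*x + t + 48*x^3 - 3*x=-10*t^3 + t^2*(74*x - 17) + t*(-148*x^2 + 57*x - 4) + 48*x^3 + 8*x^2 - 17*x + 3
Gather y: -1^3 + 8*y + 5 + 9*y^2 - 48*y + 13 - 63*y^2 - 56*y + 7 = -54*y^2 - 96*y + 24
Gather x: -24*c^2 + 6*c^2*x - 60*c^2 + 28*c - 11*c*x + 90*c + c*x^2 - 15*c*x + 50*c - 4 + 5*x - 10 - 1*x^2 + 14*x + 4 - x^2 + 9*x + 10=-84*c^2 + 168*c + x^2*(c - 2) + x*(6*c^2 - 26*c + 28)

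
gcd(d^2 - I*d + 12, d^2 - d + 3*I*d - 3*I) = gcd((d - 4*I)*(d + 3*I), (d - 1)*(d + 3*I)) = d + 3*I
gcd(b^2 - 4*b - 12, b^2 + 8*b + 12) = b + 2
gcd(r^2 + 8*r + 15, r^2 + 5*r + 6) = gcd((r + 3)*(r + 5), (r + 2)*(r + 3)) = r + 3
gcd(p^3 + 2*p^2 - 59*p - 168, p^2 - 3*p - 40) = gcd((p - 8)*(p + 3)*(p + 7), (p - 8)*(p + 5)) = p - 8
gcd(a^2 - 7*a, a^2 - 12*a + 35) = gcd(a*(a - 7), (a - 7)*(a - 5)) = a - 7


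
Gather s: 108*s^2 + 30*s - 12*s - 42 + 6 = 108*s^2 + 18*s - 36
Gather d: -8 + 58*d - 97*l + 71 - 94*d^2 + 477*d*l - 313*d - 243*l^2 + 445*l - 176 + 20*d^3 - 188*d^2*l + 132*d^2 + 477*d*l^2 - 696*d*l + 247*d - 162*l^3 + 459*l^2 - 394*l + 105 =20*d^3 + d^2*(38 - 188*l) + d*(477*l^2 - 219*l - 8) - 162*l^3 + 216*l^2 - 46*l - 8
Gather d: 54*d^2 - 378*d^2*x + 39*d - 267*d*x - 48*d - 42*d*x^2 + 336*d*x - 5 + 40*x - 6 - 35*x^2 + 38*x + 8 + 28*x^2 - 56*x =d^2*(54 - 378*x) + d*(-42*x^2 + 69*x - 9) - 7*x^2 + 22*x - 3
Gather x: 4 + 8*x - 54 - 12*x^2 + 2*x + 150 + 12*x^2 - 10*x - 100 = 0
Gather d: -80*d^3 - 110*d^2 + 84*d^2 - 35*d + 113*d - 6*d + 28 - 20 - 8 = -80*d^3 - 26*d^2 + 72*d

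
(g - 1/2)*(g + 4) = g^2 + 7*g/2 - 2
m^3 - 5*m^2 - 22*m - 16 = (m - 8)*(m + 1)*(m + 2)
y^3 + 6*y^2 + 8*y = y*(y + 2)*(y + 4)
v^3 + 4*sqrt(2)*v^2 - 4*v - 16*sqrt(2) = (v - 2)*(v + 2)*(v + 4*sqrt(2))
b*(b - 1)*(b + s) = b^3 + b^2*s - b^2 - b*s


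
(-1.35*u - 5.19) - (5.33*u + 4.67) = -6.68*u - 9.86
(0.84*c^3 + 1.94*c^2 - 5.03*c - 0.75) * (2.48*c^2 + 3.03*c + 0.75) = 2.0832*c^5 + 7.3564*c^4 - 5.9662*c^3 - 15.6459*c^2 - 6.045*c - 0.5625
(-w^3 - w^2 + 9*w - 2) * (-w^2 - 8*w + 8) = w^5 + 9*w^4 - 9*w^3 - 78*w^2 + 88*w - 16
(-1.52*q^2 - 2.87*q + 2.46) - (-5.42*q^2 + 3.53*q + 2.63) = 3.9*q^2 - 6.4*q - 0.17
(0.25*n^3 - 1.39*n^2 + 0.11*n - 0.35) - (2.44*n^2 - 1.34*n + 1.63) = 0.25*n^3 - 3.83*n^2 + 1.45*n - 1.98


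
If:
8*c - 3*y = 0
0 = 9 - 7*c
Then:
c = 9/7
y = 24/7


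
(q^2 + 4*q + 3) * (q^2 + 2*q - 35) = q^4 + 6*q^3 - 24*q^2 - 134*q - 105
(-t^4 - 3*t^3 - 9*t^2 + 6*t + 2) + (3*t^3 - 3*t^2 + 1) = -t^4 - 12*t^2 + 6*t + 3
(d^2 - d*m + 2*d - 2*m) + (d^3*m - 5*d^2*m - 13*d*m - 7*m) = d^3*m - 5*d^2*m + d^2 - 14*d*m + 2*d - 9*m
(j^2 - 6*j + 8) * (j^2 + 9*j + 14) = j^4 + 3*j^3 - 32*j^2 - 12*j + 112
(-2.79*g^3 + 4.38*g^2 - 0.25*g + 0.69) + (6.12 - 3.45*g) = -2.79*g^3 + 4.38*g^2 - 3.7*g + 6.81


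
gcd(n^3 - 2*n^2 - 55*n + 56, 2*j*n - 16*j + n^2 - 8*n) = n - 8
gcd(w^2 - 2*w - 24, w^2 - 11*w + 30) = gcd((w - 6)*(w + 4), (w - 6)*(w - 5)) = w - 6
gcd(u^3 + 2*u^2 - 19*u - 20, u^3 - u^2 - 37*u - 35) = u^2 + 6*u + 5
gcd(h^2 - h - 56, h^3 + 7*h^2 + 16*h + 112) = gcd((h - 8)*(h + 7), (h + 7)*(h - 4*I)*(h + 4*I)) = h + 7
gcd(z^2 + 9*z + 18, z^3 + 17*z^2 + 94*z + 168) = z + 6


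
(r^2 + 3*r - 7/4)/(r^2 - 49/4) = (2*r - 1)/(2*r - 7)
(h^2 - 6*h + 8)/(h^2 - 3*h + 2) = (h - 4)/(h - 1)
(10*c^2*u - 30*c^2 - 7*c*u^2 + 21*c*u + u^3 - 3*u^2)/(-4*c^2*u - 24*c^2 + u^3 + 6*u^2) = (-5*c*u + 15*c + u^2 - 3*u)/(2*c*u + 12*c + u^2 + 6*u)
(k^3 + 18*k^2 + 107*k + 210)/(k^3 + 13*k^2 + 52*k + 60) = (k + 7)/(k + 2)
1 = 1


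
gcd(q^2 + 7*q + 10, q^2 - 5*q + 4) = 1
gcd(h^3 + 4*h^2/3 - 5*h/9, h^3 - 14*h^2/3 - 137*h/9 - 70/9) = h + 5/3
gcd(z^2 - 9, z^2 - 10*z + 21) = z - 3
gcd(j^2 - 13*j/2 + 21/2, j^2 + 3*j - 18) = j - 3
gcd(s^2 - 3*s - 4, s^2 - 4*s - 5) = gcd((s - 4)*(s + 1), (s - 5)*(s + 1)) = s + 1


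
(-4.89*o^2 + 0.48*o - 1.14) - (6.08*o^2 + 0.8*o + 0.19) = -10.97*o^2 - 0.32*o - 1.33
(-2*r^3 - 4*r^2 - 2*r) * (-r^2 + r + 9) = 2*r^5 + 2*r^4 - 20*r^3 - 38*r^2 - 18*r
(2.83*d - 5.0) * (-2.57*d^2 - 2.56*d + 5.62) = -7.2731*d^3 + 5.6052*d^2 + 28.7046*d - 28.1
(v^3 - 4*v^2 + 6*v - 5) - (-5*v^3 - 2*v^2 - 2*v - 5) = 6*v^3 - 2*v^2 + 8*v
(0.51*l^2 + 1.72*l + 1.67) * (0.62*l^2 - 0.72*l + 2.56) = 0.3162*l^4 + 0.6992*l^3 + 1.1026*l^2 + 3.2008*l + 4.2752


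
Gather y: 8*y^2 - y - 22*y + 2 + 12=8*y^2 - 23*y + 14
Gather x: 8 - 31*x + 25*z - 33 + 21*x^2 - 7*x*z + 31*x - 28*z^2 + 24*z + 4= 21*x^2 - 7*x*z - 28*z^2 + 49*z - 21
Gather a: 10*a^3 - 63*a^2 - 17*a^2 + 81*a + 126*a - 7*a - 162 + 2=10*a^3 - 80*a^2 + 200*a - 160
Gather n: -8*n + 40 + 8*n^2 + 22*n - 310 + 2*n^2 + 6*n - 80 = 10*n^2 + 20*n - 350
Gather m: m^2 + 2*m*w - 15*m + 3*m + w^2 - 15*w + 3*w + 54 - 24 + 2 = m^2 + m*(2*w - 12) + w^2 - 12*w + 32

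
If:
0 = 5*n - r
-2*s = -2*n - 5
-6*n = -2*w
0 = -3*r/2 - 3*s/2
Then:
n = -5/12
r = -25/12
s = 25/12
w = -5/4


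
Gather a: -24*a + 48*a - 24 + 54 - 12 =24*a + 18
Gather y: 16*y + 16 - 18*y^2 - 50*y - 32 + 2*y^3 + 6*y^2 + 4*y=2*y^3 - 12*y^2 - 30*y - 16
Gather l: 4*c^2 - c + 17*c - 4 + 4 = 4*c^2 + 16*c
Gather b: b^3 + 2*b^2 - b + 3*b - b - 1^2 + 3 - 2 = b^3 + 2*b^2 + b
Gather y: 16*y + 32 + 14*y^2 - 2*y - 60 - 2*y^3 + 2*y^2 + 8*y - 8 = -2*y^3 + 16*y^2 + 22*y - 36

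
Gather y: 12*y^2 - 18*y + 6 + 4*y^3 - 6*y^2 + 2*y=4*y^3 + 6*y^2 - 16*y + 6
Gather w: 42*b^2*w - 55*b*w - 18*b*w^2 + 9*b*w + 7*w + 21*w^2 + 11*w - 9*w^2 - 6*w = w^2*(12 - 18*b) + w*(42*b^2 - 46*b + 12)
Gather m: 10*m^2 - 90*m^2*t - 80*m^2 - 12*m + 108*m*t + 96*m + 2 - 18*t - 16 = m^2*(-90*t - 70) + m*(108*t + 84) - 18*t - 14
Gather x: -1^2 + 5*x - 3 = 5*x - 4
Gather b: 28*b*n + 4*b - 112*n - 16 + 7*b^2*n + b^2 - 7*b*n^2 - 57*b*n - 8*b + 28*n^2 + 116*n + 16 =b^2*(7*n + 1) + b*(-7*n^2 - 29*n - 4) + 28*n^2 + 4*n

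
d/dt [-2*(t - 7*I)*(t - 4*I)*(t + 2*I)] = -6*t^2 + 36*I*t + 12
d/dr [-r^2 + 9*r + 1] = 9 - 2*r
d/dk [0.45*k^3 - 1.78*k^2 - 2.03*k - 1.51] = 1.35*k^2 - 3.56*k - 2.03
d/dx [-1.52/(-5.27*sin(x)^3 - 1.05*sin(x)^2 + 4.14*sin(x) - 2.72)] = (-24.0312*sin(x)^2 - 3.192*sin(x) + 6.2928)*cos(x)/(5.27*sin(x)^3 + 1.05*sin(x)^2 - 4.14*sin(x) + 2.72)^2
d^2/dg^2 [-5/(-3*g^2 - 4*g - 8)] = 10*(-9*g^2 - 12*g + 4*(3*g + 2)^2 - 24)/(3*g^2 + 4*g + 8)^3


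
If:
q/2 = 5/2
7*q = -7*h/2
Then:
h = -10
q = 5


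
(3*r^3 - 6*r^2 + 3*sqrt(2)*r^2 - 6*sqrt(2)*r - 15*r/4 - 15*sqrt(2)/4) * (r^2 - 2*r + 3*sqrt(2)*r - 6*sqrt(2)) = 3*r^5 - 12*r^4 + 12*sqrt(2)*r^4 - 48*sqrt(2)*r^3 + 105*r^3/4 - 129*r^2/2 + 33*sqrt(2)*r^2 + 30*sqrt(2)*r + 99*r/2 + 45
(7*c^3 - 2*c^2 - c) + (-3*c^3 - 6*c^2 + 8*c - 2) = 4*c^3 - 8*c^2 + 7*c - 2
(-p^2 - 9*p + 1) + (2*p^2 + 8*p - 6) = p^2 - p - 5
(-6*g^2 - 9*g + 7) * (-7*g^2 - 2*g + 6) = 42*g^4 + 75*g^3 - 67*g^2 - 68*g + 42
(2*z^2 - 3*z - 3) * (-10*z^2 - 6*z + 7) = -20*z^4 + 18*z^3 + 62*z^2 - 3*z - 21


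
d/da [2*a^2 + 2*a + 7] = 4*a + 2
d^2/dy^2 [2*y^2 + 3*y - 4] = 4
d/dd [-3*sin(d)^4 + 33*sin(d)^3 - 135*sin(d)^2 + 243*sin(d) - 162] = 3*(9 - 4*sin(d))*(sin(d) - 3)^2*cos(d)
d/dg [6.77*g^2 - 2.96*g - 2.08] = 13.54*g - 2.96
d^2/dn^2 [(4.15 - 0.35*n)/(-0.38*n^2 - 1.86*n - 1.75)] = ((1.852 - 0.798*n)*(0.38*n^2 + 1.86*n + 1.75) + (0.35*n - 4.15)*(0.76*n + 1.86)*(1.52*n + 3.72))/(0.38*n^2 + 1.86*n + 1.75)^3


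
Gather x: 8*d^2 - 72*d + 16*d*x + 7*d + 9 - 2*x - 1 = 8*d^2 - 65*d + x*(16*d - 2) + 8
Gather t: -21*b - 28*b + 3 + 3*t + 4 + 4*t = -49*b + 7*t + 7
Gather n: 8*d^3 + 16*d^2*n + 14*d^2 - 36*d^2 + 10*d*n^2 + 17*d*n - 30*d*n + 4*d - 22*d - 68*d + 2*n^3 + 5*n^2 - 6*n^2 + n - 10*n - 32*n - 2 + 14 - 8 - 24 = 8*d^3 - 22*d^2 - 86*d + 2*n^3 + n^2*(10*d - 1) + n*(16*d^2 - 13*d - 41) - 20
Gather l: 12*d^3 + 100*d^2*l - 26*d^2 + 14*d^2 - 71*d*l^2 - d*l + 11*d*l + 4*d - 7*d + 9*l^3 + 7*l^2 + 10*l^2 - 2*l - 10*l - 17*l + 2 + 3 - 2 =12*d^3 - 12*d^2 - 3*d + 9*l^3 + l^2*(17 - 71*d) + l*(100*d^2 + 10*d - 29) + 3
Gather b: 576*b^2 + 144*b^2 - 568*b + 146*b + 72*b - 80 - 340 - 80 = 720*b^2 - 350*b - 500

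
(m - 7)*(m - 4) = m^2 - 11*m + 28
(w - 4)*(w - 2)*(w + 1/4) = w^3 - 23*w^2/4 + 13*w/2 + 2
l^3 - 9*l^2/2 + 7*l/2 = l*(l - 7/2)*(l - 1)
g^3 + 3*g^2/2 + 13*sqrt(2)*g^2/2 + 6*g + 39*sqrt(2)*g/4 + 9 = (g + 3/2)*(g + sqrt(2)/2)*(g + 6*sqrt(2))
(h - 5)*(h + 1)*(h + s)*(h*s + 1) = h^4*s + h^3*s^2 - 4*h^3*s + h^3 - 4*h^2*s^2 - 4*h^2*s - 4*h^2 - 5*h*s^2 - 4*h*s - 5*h - 5*s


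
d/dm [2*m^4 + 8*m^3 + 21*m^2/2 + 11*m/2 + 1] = 8*m^3 + 24*m^2 + 21*m + 11/2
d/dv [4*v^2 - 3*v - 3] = 8*v - 3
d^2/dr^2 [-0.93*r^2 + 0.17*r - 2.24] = -1.86000000000000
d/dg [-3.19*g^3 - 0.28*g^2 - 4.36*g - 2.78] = -9.57*g^2 - 0.56*g - 4.36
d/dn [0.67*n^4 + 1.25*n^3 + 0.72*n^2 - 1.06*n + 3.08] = 2.68*n^3 + 3.75*n^2 + 1.44*n - 1.06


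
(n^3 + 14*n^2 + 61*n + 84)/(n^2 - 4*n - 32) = (n^2 + 10*n + 21)/(n - 8)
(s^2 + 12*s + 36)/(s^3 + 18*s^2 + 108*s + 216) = 1/(s + 6)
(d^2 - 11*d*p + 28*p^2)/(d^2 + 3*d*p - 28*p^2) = (d - 7*p)/(d + 7*p)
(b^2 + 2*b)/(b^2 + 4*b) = (b + 2)/(b + 4)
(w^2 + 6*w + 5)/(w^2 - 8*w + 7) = (w^2 + 6*w + 5)/(w^2 - 8*w + 7)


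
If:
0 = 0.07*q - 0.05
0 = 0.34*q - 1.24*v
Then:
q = 0.71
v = 0.20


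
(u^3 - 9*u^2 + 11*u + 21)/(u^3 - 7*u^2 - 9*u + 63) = (u + 1)/(u + 3)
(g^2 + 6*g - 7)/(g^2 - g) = (g + 7)/g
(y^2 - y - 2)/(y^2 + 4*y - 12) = (y + 1)/(y + 6)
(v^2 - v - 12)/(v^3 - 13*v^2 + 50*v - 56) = (v + 3)/(v^2 - 9*v + 14)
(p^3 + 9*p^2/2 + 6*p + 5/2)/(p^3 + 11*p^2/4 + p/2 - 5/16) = 8*(p^2 + 2*p + 1)/(8*p^2 + 2*p - 1)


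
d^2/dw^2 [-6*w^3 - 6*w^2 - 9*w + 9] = -36*w - 12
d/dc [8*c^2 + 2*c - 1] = 16*c + 2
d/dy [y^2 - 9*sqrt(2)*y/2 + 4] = 2*y - 9*sqrt(2)/2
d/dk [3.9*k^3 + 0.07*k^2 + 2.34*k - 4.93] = 11.7*k^2 + 0.14*k + 2.34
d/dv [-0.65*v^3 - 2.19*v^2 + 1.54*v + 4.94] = -1.95*v^2 - 4.38*v + 1.54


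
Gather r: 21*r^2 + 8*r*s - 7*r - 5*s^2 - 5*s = 21*r^2 + r*(8*s - 7) - 5*s^2 - 5*s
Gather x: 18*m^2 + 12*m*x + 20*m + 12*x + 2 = 18*m^2 + 20*m + x*(12*m + 12) + 2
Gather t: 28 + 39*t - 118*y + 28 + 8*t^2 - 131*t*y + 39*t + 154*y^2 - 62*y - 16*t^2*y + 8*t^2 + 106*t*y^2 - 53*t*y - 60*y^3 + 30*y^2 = t^2*(16 - 16*y) + t*(106*y^2 - 184*y + 78) - 60*y^3 + 184*y^2 - 180*y + 56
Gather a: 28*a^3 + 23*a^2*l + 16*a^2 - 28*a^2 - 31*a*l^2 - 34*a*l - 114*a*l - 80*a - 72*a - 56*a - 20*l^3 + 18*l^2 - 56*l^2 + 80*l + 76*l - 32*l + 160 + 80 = 28*a^3 + a^2*(23*l - 12) + a*(-31*l^2 - 148*l - 208) - 20*l^3 - 38*l^2 + 124*l + 240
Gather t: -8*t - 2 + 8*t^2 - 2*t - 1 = 8*t^2 - 10*t - 3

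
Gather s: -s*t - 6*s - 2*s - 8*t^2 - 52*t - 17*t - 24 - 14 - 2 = s*(-t - 8) - 8*t^2 - 69*t - 40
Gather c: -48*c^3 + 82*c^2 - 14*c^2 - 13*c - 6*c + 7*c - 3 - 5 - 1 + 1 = -48*c^3 + 68*c^2 - 12*c - 8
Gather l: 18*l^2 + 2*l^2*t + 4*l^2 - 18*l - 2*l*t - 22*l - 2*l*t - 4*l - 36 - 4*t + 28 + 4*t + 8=l^2*(2*t + 22) + l*(-4*t - 44)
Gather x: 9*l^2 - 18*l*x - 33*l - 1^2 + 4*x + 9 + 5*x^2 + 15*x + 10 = 9*l^2 - 33*l + 5*x^2 + x*(19 - 18*l) + 18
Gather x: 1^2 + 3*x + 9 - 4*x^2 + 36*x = -4*x^2 + 39*x + 10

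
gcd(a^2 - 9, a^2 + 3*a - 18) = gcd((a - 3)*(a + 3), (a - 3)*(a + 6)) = a - 3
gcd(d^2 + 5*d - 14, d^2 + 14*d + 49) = d + 7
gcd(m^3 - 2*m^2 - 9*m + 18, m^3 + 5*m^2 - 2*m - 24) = m^2 + m - 6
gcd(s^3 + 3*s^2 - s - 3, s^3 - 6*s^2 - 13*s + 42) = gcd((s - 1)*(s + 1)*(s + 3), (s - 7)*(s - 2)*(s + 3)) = s + 3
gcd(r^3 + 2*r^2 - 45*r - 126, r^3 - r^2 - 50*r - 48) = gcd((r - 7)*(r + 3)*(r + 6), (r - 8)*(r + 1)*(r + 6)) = r + 6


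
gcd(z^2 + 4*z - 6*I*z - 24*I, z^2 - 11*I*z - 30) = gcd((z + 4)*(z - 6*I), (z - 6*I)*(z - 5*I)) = z - 6*I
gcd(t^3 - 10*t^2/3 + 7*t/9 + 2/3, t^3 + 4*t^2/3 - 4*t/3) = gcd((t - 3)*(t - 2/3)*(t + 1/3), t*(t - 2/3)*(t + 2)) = t - 2/3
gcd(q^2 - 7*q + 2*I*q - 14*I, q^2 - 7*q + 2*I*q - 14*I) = q^2 + q*(-7 + 2*I) - 14*I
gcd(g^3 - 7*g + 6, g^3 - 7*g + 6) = g^3 - 7*g + 6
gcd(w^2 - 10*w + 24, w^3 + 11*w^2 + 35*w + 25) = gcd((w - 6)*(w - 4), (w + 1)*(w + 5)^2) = 1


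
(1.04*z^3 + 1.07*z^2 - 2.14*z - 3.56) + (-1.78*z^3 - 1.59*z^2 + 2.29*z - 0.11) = -0.74*z^3 - 0.52*z^2 + 0.15*z - 3.67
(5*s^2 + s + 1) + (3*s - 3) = 5*s^2 + 4*s - 2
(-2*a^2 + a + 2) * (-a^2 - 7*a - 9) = 2*a^4 + 13*a^3 + 9*a^2 - 23*a - 18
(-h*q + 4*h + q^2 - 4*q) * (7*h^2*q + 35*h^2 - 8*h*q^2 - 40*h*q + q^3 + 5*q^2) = -7*h^3*q^2 - 7*h^3*q + 140*h^3 + 15*h^2*q^3 + 15*h^2*q^2 - 300*h^2*q - 9*h*q^4 - 9*h*q^3 + 180*h*q^2 + q^5 + q^4 - 20*q^3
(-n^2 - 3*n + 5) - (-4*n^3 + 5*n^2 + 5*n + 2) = 4*n^3 - 6*n^2 - 8*n + 3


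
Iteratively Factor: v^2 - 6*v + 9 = (v - 3)*(v - 3)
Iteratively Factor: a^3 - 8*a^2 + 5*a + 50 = (a + 2)*(a^2 - 10*a + 25) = (a - 5)*(a + 2)*(a - 5)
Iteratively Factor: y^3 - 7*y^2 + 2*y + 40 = (y - 5)*(y^2 - 2*y - 8) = (y - 5)*(y - 4)*(y + 2)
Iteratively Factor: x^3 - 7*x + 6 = (x - 2)*(x^2 + 2*x - 3) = (x - 2)*(x - 1)*(x + 3)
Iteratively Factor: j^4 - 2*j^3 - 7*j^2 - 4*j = (j + 1)*(j^3 - 3*j^2 - 4*j) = (j - 4)*(j + 1)*(j^2 + j) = j*(j - 4)*(j + 1)*(j + 1)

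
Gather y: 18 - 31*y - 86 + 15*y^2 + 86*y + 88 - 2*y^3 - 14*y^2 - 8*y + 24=-2*y^3 + y^2 + 47*y + 44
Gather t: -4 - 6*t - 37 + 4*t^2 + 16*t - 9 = 4*t^2 + 10*t - 50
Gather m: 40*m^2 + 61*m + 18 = 40*m^2 + 61*m + 18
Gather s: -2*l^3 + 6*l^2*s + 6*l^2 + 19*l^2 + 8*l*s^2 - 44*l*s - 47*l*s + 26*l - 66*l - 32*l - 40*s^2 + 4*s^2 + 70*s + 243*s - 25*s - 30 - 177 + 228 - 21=-2*l^3 + 25*l^2 - 72*l + s^2*(8*l - 36) + s*(6*l^2 - 91*l + 288)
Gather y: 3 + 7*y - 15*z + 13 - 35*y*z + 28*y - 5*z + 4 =y*(35 - 35*z) - 20*z + 20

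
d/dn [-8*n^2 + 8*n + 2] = 8 - 16*n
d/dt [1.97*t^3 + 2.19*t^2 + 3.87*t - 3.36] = 5.91*t^2 + 4.38*t + 3.87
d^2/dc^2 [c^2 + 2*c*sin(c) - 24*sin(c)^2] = -2*c*sin(c) + 96*sin(c)^2 + 4*cos(c) - 46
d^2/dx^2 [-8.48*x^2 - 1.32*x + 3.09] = -16.9600000000000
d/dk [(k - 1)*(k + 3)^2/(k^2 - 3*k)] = (k^4 - 6*k^3 - 18*k^2 + 18*k - 27)/(k^2*(k^2 - 6*k + 9))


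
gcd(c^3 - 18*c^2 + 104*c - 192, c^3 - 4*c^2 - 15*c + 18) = c - 6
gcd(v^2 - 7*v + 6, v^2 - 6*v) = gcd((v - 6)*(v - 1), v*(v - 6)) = v - 6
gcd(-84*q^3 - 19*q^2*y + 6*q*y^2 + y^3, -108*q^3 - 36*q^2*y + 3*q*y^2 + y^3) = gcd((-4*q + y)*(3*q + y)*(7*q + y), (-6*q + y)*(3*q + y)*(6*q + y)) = 3*q + y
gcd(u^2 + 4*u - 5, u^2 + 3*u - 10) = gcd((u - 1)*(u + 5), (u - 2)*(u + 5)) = u + 5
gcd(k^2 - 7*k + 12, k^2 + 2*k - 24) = k - 4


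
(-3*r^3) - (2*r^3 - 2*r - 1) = -5*r^3 + 2*r + 1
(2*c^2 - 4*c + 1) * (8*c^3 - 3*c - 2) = 16*c^5 - 32*c^4 + 2*c^3 + 8*c^2 + 5*c - 2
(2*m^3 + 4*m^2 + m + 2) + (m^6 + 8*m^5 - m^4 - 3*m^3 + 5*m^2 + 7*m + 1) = m^6 + 8*m^5 - m^4 - m^3 + 9*m^2 + 8*m + 3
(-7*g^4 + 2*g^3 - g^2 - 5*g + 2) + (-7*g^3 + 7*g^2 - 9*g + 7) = -7*g^4 - 5*g^3 + 6*g^2 - 14*g + 9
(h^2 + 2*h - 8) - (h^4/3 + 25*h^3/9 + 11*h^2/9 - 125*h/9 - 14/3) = -h^4/3 - 25*h^3/9 - 2*h^2/9 + 143*h/9 - 10/3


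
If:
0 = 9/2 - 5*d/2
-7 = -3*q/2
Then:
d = 9/5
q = 14/3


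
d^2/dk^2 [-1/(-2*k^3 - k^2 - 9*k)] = 2*(-k*(6*k + 1)*(2*k^2 + k + 9) + (6*k^2 + 2*k + 9)^2)/(k^3*(2*k^2 + k + 9)^3)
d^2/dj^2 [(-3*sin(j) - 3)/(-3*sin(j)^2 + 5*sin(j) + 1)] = 3*(9*sin(j)^5 + 51*sin(j)^4 - 45*sin(j)^3 - 22*sin(j)^2 + 68*sin(j) - 46)/(-3*sin(j)^2 + 5*sin(j) + 1)^3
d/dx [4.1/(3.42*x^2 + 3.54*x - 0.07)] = (-28.044*x - 14.514)/(3.42*x^2 + 3.54*x - 0.07)^2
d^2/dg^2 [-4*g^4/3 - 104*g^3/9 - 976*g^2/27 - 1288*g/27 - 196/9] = -16*g^2 - 208*g/3 - 1952/27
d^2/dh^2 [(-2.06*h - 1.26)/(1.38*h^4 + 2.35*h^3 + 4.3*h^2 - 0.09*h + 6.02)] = (-47.076768*h^7 - 154.88016*h^6 - 264.18774*h^5 - 344.516232*h^4 + 62.132108*h^3 + 337.139292*h^2 + 429.828*h + 62.980092)/(2.628072*h^12 + 13.42602*h^11 + 47.42991*h^10 + 96.133087*h^9 + 180.431094*h^8 + 242.796225*h^7 + 388.156264*h^6 + 355.571301*h^5 + 476.429766*h^4 + 241.515651*h^3 + 467.647446*h^2 - 9.784908*h + 218.167208)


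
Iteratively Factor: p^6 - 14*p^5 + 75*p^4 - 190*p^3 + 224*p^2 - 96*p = (p - 4)*(p^5 - 10*p^4 + 35*p^3 - 50*p^2 + 24*p) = (p - 4)*(p - 1)*(p^4 - 9*p^3 + 26*p^2 - 24*p) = (p - 4)^2*(p - 1)*(p^3 - 5*p^2 + 6*p) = p*(p - 4)^2*(p - 1)*(p^2 - 5*p + 6) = p*(p - 4)^2*(p - 3)*(p - 1)*(p - 2)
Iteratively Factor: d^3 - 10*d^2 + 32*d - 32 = (d - 4)*(d^2 - 6*d + 8) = (d - 4)^2*(d - 2)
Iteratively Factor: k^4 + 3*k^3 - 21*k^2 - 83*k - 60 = (k + 3)*(k^3 - 21*k - 20) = (k + 1)*(k + 3)*(k^2 - k - 20) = (k - 5)*(k + 1)*(k + 3)*(k + 4)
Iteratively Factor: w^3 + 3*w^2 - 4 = (w + 2)*(w^2 + w - 2) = (w - 1)*(w + 2)*(w + 2)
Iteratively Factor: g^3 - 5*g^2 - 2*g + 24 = (g - 3)*(g^2 - 2*g - 8) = (g - 4)*(g - 3)*(g + 2)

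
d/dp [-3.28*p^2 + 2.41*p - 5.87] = 2.41 - 6.56*p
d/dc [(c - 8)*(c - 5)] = 2*c - 13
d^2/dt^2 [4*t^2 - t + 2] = 8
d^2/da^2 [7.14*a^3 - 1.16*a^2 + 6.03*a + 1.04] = 42.84*a - 2.32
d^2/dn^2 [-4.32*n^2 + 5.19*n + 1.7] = -8.64000000000000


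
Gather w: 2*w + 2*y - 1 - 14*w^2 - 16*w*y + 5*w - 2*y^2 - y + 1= -14*w^2 + w*(7 - 16*y) - 2*y^2 + y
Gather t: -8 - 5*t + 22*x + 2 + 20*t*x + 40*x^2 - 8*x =t*(20*x - 5) + 40*x^2 + 14*x - 6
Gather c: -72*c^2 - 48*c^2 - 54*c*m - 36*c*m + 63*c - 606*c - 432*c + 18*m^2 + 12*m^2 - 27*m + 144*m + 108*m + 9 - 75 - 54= -120*c^2 + c*(-90*m - 975) + 30*m^2 + 225*m - 120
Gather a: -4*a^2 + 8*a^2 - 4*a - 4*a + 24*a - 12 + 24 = 4*a^2 + 16*a + 12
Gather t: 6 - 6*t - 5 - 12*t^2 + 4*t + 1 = -12*t^2 - 2*t + 2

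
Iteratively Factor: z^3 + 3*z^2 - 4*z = (z + 4)*(z^2 - z) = (z - 1)*(z + 4)*(z)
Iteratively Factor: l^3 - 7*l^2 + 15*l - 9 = (l - 3)*(l^2 - 4*l + 3) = (l - 3)^2*(l - 1)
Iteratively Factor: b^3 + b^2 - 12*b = (b)*(b^2 + b - 12) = b*(b - 3)*(b + 4)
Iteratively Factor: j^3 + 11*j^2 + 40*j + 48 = (j + 4)*(j^2 + 7*j + 12) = (j + 3)*(j + 4)*(j + 4)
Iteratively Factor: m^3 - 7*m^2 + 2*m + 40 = (m - 5)*(m^2 - 2*m - 8) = (m - 5)*(m + 2)*(m - 4)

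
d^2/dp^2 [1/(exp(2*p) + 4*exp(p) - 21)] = 4*(-(exp(p) + 1)*(exp(2*p) + 4*exp(p) - 21) + 2*(exp(p) + 2)^2*exp(p))*exp(p)/(exp(2*p) + 4*exp(p) - 21)^3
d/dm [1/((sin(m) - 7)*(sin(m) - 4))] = (11 - 2*sin(m))*cos(m)/((sin(m) - 7)^2*(sin(m) - 4)^2)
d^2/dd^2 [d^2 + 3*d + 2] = 2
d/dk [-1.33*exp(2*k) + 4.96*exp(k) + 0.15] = (4.96 - 2.66*exp(k))*exp(k)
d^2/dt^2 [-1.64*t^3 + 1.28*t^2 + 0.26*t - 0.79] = 2.56 - 9.84*t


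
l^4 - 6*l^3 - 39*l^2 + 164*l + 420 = (l - 7)*(l - 6)*(l + 2)*(l + 5)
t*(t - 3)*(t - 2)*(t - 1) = t^4 - 6*t^3 + 11*t^2 - 6*t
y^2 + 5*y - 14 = (y - 2)*(y + 7)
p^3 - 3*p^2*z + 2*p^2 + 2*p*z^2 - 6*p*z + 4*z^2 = (p + 2)*(p - 2*z)*(p - z)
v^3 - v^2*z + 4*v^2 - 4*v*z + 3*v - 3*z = (v + 1)*(v + 3)*(v - z)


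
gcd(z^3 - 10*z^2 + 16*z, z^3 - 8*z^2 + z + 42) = 1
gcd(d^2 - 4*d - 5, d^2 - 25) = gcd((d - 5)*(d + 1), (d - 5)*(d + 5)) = d - 5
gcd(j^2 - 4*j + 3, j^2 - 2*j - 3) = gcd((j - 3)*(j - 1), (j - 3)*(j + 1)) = j - 3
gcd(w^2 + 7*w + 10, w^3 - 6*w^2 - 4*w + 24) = w + 2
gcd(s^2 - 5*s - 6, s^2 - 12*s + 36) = s - 6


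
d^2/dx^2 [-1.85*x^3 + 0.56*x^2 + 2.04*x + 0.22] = 1.12 - 11.1*x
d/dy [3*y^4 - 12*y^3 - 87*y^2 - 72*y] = 12*y^3 - 36*y^2 - 174*y - 72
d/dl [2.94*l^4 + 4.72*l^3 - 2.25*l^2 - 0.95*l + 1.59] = 11.76*l^3 + 14.16*l^2 - 4.5*l - 0.95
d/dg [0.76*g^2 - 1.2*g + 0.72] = 1.52*g - 1.2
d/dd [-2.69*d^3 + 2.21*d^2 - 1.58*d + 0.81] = -8.07*d^2 + 4.42*d - 1.58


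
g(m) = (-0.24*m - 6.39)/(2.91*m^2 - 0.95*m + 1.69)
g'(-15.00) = -0.00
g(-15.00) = -0.00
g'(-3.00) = -0.12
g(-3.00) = -0.18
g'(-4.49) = -0.04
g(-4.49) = -0.08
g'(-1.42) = -0.73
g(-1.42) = -0.68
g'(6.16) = 0.02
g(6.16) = -0.07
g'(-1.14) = -1.12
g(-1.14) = -0.93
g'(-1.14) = -1.12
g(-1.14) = -0.93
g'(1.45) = 1.18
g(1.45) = -1.05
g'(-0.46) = -3.12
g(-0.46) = -2.29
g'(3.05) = 0.17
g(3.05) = -0.28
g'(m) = (0.95 - 5.82*m)*(-0.24*m - 6.39)/(2.91*m^2 - 0.95*m + 1.69)^2 - 0.24/(2.91*m^2 - 0.95*m + 1.69) = (0.6984*m^2 + 37.1898*m - 6.4761)/(8.4681*m^4 - 5.529*m^3 + 10.7383*m^2 - 3.211*m + 2.8561)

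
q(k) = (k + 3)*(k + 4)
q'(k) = 2*k + 7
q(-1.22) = 4.95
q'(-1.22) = 4.56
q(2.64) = 37.45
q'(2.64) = 12.28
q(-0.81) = 6.99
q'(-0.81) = 5.38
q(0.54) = 16.07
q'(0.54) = 8.08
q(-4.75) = 1.31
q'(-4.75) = -2.50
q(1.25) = 22.31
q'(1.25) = 9.50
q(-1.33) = 4.46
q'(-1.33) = 4.34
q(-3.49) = -0.25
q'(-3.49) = 0.02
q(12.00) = 240.00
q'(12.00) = 31.00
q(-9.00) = 30.00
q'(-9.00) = -11.00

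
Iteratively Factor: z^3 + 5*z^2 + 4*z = (z)*(z^2 + 5*z + 4) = z*(z + 4)*(z + 1)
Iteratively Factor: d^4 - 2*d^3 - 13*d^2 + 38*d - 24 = (d - 1)*(d^3 - d^2 - 14*d + 24) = (d - 1)*(d + 4)*(d^2 - 5*d + 6) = (d - 2)*(d - 1)*(d + 4)*(d - 3)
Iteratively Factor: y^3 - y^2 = (y)*(y^2 - y) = y*(y - 1)*(y)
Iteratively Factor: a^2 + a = (a)*(a + 1)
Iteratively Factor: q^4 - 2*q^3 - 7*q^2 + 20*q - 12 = (q + 3)*(q^3 - 5*q^2 + 8*q - 4) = (q - 2)*(q + 3)*(q^2 - 3*q + 2) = (q - 2)*(q - 1)*(q + 3)*(q - 2)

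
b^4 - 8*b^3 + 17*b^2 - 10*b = b*(b - 5)*(b - 2)*(b - 1)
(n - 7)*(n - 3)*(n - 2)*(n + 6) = n^4 - 6*n^3 - 31*n^2 + 204*n - 252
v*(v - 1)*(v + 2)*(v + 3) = v^4 + 4*v^3 + v^2 - 6*v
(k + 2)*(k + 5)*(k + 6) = k^3 + 13*k^2 + 52*k + 60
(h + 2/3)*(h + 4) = h^2 + 14*h/3 + 8/3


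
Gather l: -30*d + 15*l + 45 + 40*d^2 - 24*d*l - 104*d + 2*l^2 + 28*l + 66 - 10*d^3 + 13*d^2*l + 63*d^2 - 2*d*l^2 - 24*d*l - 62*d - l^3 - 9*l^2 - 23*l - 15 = -10*d^3 + 103*d^2 - 196*d - l^3 + l^2*(-2*d - 7) + l*(13*d^2 - 48*d + 20) + 96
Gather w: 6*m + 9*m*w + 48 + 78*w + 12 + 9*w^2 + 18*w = 6*m + 9*w^2 + w*(9*m + 96) + 60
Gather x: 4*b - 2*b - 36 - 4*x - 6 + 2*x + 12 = 2*b - 2*x - 30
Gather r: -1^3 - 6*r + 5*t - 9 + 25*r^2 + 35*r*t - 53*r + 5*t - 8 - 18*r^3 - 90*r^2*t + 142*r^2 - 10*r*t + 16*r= -18*r^3 + r^2*(167 - 90*t) + r*(25*t - 43) + 10*t - 18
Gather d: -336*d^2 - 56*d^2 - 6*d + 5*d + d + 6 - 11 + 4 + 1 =-392*d^2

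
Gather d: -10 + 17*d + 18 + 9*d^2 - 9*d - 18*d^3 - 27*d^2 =-18*d^3 - 18*d^2 + 8*d + 8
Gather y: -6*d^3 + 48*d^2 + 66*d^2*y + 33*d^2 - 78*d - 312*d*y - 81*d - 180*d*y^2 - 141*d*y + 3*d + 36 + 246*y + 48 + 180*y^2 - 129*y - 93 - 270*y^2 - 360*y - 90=-6*d^3 + 81*d^2 - 156*d + y^2*(-180*d - 90) + y*(66*d^2 - 453*d - 243) - 99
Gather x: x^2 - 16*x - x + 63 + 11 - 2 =x^2 - 17*x + 72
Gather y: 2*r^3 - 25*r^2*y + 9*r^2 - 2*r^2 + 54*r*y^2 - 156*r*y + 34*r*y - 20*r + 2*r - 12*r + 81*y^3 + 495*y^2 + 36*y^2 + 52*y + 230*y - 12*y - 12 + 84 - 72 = 2*r^3 + 7*r^2 - 30*r + 81*y^3 + y^2*(54*r + 531) + y*(-25*r^2 - 122*r + 270)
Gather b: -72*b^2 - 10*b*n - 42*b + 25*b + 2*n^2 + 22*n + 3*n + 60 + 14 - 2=-72*b^2 + b*(-10*n - 17) + 2*n^2 + 25*n + 72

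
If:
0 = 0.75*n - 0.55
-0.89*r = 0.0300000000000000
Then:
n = 0.73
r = -0.03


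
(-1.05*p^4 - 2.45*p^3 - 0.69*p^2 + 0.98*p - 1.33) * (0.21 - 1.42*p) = 1.491*p^5 + 3.2585*p^4 + 0.4653*p^3 - 1.5365*p^2 + 2.0944*p - 0.2793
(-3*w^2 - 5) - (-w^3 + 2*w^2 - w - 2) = w^3 - 5*w^2 + w - 3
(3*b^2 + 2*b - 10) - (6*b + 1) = 3*b^2 - 4*b - 11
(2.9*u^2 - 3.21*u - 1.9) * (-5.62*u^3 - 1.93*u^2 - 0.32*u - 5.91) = -16.298*u^5 + 12.4432*u^4 + 15.9453*u^3 - 12.4448*u^2 + 19.5791*u + 11.229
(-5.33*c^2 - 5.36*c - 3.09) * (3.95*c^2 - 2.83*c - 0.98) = -21.0535*c^4 - 6.0881*c^3 + 8.1867*c^2 + 13.9975*c + 3.0282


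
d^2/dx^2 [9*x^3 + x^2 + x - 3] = 54*x + 2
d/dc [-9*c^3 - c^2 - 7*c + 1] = -27*c^2 - 2*c - 7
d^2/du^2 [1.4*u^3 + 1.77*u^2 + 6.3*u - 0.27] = 8.4*u + 3.54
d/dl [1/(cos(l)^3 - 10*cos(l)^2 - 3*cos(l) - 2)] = -(3*sin(l)^2 + 20*cos(l))*sin(l)/(-cos(l)^3 + 10*cos(l)^2 + 3*cos(l) + 2)^2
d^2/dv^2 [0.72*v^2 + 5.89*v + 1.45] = 1.44000000000000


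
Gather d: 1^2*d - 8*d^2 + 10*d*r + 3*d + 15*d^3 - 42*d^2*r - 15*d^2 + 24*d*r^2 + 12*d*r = 15*d^3 + d^2*(-42*r - 23) + d*(24*r^2 + 22*r + 4)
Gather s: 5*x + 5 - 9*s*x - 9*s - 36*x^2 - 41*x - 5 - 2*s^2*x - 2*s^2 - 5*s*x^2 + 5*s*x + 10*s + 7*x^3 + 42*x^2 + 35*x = s^2*(-2*x - 2) + s*(-5*x^2 - 4*x + 1) + 7*x^3 + 6*x^2 - x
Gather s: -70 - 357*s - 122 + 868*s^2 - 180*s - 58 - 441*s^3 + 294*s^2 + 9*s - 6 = -441*s^3 + 1162*s^2 - 528*s - 256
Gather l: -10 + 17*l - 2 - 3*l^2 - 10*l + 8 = -3*l^2 + 7*l - 4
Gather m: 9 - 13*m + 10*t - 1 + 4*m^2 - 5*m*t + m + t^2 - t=4*m^2 + m*(-5*t - 12) + t^2 + 9*t + 8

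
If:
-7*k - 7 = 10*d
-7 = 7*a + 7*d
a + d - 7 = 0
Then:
No Solution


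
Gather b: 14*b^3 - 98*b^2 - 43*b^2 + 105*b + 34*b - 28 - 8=14*b^3 - 141*b^2 + 139*b - 36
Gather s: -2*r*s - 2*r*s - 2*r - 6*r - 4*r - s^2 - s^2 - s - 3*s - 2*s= -12*r - 2*s^2 + s*(-4*r - 6)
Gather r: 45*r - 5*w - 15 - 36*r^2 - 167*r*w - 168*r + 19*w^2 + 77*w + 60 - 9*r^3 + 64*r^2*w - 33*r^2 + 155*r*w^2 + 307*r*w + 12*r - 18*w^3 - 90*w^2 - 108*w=-9*r^3 + r^2*(64*w - 69) + r*(155*w^2 + 140*w - 111) - 18*w^3 - 71*w^2 - 36*w + 45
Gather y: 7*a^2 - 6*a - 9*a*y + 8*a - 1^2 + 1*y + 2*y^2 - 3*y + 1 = 7*a^2 + 2*a + 2*y^2 + y*(-9*a - 2)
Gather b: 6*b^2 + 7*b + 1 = 6*b^2 + 7*b + 1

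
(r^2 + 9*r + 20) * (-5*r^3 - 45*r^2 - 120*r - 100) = -5*r^5 - 90*r^4 - 625*r^3 - 2080*r^2 - 3300*r - 2000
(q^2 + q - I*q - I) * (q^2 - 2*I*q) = q^4 + q^3 - 3*I*q^3 - 2*q^2 - 3*I*q^2 - 2*q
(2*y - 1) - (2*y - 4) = 3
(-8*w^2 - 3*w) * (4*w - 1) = -32*w^3 - 4*w^2 + 3*w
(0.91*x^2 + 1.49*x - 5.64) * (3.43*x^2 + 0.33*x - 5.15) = 3.1213*x^4 + 5.411*x^3 - 23.54*x^2 - 9.5347*x + 29.046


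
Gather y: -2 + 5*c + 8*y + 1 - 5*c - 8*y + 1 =0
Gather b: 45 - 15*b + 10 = 55 - 15*b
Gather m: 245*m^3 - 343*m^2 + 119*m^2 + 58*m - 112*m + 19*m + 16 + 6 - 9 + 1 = 245*m^3 - 224*m^2 - 35*m + 14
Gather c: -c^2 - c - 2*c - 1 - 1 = -c^2 - 3*c - 2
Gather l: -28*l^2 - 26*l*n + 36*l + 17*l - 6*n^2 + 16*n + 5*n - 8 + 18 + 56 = -28*l^2 + l*(53 - 26*n) - 6*n^2 + 21*n + 66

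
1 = 1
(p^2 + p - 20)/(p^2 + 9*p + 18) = (p^2 + p - 20)/(p^2 + 9*p + 18)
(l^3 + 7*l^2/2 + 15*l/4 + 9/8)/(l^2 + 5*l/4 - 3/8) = (4*l^2 + 8*l + 3)/(4*l - 1)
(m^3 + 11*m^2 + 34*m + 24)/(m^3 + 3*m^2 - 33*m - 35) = (m^2 + 10*m + 24)/(m^2 + 2*m - 35)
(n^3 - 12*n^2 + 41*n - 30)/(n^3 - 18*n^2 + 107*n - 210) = (n - 1)/(n - 7)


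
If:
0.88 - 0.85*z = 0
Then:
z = 1.04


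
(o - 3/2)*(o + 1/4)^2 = o^3 - o^2 - 11*o/16 - 3/32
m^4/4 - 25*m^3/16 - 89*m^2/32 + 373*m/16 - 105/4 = (m/4 + 1)*(m - 6)*(m - 5/2)*(m - 7/4)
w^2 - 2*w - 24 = (w - 6)*(w + 4)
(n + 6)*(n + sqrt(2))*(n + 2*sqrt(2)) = n^3 + 3*sqrt(2)*n^2 + 6*n^2 + 4*n + 18*sqrt(2)*n + 24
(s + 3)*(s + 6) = s^2 + 9*s + 18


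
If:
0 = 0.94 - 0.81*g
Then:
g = 1.16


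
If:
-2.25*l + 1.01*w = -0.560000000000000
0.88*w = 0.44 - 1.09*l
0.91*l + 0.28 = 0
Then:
No Solution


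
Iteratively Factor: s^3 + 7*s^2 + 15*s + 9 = (s + 3)*(s^2 + 4*s + 3) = (s + 3)^2*(s + 1)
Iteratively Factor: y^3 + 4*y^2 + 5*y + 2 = (y + 1)*(y^2 + 3*y + 2) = (y + 1)^2*(y + 2)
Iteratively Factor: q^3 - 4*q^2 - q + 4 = (q + 1)*(q^2 - 5*q + 4) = (q - 1)*(q + 1)*(q - 4)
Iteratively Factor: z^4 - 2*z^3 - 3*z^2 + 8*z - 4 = (z + 2)*(z^3 - 4*z^2 + 5*z - 2) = (z - 1)*(z + 2)*(z^2 - 3*z + 2) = (z - 2)*(z - 1)*(z + 2)*(z - 1)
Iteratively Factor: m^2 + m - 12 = (m - 3)*(m + 4)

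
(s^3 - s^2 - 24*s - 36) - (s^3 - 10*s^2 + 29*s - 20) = 9*s^2 - 53*s - 16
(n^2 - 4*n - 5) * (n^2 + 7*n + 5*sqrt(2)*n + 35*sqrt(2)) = n^4 + 3*n^3 + 5*sqrt(2)*n^3 - 33*n^2 + 15*sqrt(2)*n^2 - 165*sqrt(2)*n - 35*n - 175*sqrt(2)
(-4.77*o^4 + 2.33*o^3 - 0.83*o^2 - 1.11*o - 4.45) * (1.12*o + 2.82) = -5.3424*o^5 - 10.8418*o^4 + 5.641*o^3 - 3.5838*o^2 - 8.1142*o - 12.549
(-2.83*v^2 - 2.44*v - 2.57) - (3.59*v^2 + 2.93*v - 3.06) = -6.42*v^2 - 5.37*v + 0.49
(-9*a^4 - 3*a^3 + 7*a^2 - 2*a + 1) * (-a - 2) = 9*a^5 + 21*a^4 - a^3 - 12*a^2 + 3*a - 2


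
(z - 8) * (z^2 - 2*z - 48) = z^3 - 10*z^2 - 32*z + 384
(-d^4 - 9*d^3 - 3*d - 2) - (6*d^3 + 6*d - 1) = -d^4 - 15*d^3 - 9*d - 1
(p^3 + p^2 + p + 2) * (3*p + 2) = 3*p^4 + 5*p^3 + 5*p^2 + 8*p + 4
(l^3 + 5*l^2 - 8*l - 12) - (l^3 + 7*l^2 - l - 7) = -2*l^2 - 7*l - 5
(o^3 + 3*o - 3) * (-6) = -6*o^3 - 18*o + 18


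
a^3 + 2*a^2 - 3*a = a*(a - 1)*(a + 3)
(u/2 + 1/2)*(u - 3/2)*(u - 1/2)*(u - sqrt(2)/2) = u^4/2 - u^3/2 - sqrt(2)*u^3/4 - 5*u^2/8 + sqrt(2)*u^2/4 + 3*u/8 + 5*sqrt(2)*u/16 - 3*sqrt(2)/16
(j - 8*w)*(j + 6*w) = j^2 - 2*j*w - 48*w^2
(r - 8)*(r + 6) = r^2 - 2*r - 48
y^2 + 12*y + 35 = (y + 5)*(y + 7)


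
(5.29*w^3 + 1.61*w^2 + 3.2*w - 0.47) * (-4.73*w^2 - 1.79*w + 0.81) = -25.0217*w^5 - 17.0844*w^4 - 13.733*w^3 - 2.2008*w^2 + 3.4333*w - 0.3807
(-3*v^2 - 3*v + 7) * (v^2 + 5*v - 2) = -3*v^4 - 18*v^3 - 2*v^2 + 41*v - 14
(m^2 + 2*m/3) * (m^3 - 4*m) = m^5 + 2*m^4/3 - 4*m^3 - 8*m^2/3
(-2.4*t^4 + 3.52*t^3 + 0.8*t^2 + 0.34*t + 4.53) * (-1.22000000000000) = 2.928*t^4 - 4.2944*t^3 - 0.976*t^2 - 0.4148*t - 5.5266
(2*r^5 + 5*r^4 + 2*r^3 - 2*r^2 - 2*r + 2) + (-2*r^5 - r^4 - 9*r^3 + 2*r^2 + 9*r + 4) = 4*r^4 - 7*r^3 + 7*r + 6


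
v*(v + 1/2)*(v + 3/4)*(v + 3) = v^4 + 17*v^3/4 + 33*v^2/8 + 9*v/8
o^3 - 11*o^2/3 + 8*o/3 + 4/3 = (o - 2)^2*(o + 1/3)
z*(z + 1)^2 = z^3 + 2*z^2 + z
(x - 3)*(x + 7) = x^2 + 4*x - 21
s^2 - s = s*(s - 1)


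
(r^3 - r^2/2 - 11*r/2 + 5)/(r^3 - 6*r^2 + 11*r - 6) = (r + 5/2)/(r - 3)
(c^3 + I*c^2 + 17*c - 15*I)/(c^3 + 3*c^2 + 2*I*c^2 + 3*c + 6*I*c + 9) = (c^2 + 2*I*c + 15)/(c^2 + 3*c*(1 + I) + 9*I)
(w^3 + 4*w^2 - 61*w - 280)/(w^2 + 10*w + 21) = (w^2 - 3*w - 40)/(w + 3)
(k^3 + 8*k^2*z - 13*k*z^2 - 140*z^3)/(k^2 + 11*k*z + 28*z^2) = (k^2 + k*z - 20*z^2)/(k + 4*z)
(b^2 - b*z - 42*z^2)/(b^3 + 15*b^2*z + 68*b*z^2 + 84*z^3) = (b - 7*z)/(b^2 + 9*b*z + 14*z^2)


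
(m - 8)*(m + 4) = m^2 - 4*m - 32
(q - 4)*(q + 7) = q^2 + 3*q - 28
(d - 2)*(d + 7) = d^2 + 5*d - 14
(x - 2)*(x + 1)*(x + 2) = x^3 + x^2 - 4*x - 4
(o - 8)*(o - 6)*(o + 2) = o^3 - 12*o^2 + 20*o + 96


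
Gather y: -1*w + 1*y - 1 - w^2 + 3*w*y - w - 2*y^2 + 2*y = -w^2 - 2*w - 2*y^2 + y*(3*w + 3) - 1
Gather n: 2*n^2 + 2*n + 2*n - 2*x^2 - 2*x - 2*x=2*n^2 + 4*n - 2*x^2 - 4*x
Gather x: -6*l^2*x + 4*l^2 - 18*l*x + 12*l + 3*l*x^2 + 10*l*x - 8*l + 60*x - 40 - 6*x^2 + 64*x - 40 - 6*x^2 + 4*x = 4*l^2 + 4*l + x^2*(3*l - 12) + x*(-6*l^2 - 8*l + 128) - 80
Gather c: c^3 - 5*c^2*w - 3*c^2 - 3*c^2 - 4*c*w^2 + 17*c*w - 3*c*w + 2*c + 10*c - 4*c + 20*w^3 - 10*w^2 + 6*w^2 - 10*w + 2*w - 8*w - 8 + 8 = c^3 + c^2*(-5*w - 6) + c*(-4*w^2 + 14*w + 8) + 20*w^3 - 4*w^2 - 16*w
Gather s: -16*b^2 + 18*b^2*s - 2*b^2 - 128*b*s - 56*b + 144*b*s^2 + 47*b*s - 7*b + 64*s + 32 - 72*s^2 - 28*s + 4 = -18*b^2 - 63*b + s^2*(144*b - 72) + s*(18*b^2 - 81*b + 36) + 36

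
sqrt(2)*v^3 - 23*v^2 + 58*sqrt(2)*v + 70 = (v - 7*sqrt(2))*(v - 5*sqrt(2))*(sqrt(2)*v + 1)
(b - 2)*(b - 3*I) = b^2 - 2*b - 3*I*b + 6*I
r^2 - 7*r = r*(r - 7)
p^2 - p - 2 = (p - 2)*(p + 1)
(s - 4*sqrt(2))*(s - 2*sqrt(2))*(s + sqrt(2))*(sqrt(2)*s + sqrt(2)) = sqrt(2)*s^4 - 10*s^3 + sqrt(2)*s^3 - 10*s^2 + 4*sqrt(2)*s^2 + 4*sqrt(2)*s + 32*s + 32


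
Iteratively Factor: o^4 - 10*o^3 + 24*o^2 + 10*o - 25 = (o - 5)*(o^3 - 5*o^2 - o + 5) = (o - 5)^2*(o^2 - 1) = (o - 5)^2*(o + 1)*(o - 1)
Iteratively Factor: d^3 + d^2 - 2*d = (d - 1)*(d^2 + 2*d) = (d - 1)*(d + 2)*(d)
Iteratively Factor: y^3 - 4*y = (y + 2)*(y^2 - 2*y) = y*(y + 2)*(y - 2)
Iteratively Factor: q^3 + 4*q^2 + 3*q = (q)*(q^2 + 4*q + 3) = q*(q + 3)*(q + 1)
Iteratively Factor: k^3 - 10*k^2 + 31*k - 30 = (k - 2)*(k^2 - 8*k + 15) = (k - 3)*(k - 2)*(k - 5)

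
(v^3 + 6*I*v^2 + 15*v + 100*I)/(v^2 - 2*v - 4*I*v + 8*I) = (v^2 + 10*I*v - 25)/(v - 2)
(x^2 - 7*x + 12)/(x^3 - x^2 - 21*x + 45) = (x - 4)/(x^2 + 2*x - 15)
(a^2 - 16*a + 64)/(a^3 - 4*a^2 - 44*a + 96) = (a - 8)/(a^2 + 4*a - 12)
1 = 1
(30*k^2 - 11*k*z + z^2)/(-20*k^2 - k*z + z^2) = (-6*k + z)/(4*k + z)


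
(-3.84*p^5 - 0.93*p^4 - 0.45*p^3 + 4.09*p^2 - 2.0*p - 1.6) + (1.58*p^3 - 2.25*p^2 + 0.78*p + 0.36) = -3.84*p^5 - 0.93*p^4 + 1.13*p^3 + 1.84*p^2 - 1.22*p - 1.24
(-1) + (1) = 0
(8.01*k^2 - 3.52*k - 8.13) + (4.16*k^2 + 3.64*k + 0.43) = 12.17*k^2 + 0.12*k - 7.7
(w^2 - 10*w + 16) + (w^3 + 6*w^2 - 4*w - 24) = w^3 + 7*w^2 - 14*w - 8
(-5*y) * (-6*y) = 30*y^2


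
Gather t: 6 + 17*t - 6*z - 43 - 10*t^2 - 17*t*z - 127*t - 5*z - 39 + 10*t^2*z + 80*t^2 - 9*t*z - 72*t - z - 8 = t^2*(10*z + 70) + t*(-26*z - 182) - 12*z - 84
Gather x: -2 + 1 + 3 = 2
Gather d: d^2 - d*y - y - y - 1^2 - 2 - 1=d^2 - d*y - 2*y - 4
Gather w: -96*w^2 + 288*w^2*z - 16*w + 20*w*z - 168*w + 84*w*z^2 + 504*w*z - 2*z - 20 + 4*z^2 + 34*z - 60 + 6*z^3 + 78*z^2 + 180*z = w^2*(288*z - 96) + w*(84*z^2 + 524*z - 184) + 6*z^3 + 82*z^2 + 212*z - 80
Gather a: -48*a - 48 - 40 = -48*a - 88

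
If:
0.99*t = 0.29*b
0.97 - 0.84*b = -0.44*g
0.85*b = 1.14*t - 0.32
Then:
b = -0.62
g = -3.39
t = -0.18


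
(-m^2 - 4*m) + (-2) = -m^2 - 4*m - 2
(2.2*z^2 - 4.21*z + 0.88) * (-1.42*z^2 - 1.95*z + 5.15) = -3.124*z^4 + 1.6882*z^3 + 18.2899*z^2 - 23.3975*z + 4.532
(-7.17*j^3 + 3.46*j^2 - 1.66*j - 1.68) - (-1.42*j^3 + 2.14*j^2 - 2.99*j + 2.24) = -5.75*j^3 + 1.32*j^2 + 1.33*j - 3.92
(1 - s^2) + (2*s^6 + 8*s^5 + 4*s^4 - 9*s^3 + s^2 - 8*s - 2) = 2*s^6 + 8*s^5 + 4*s^4 - 9*s^3 - 8*s - 1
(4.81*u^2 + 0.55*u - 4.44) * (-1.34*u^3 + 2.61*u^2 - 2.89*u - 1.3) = -6.4454*u^5 + 11.8171*u^4 - 6.5158*u^3 - 19.4309*u^2 + 12.1166*u + 5.772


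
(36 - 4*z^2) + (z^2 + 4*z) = -3*z^2 + 4*z + 36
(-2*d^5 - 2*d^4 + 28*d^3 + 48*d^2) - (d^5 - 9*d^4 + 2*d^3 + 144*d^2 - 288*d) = -3*d^5 + 7*d^4 + 26*d^3 - 96*d^2 + 288*d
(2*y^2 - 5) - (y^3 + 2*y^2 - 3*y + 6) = -y^3 + 3*y - 11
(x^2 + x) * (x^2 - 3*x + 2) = x^4 - 2*x^3 - x^2 + 2*x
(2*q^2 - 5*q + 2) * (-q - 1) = -2*q^3 + 3*q^2 + 3*q - 2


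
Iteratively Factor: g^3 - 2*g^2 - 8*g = (g)*(g^2 - 2*g - 8) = g*(g + 2)*(g - 4)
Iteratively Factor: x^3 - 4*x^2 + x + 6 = (x - 2)*(x^2 - 2*x - 3) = (x - 2)*(x + 1)*(x - 3)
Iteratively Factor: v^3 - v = (v)*(v^2 - 1) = v*(v - 1)*(v + 1)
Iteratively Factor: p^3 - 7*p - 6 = (p + 1)*(p^2 - p - 6) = (p + 1)*(p + 2)*(p - 3)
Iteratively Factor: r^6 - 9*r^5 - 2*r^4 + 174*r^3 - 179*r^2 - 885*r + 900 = (r + 3)*(r^5 - 12*r^4 + 34*r^3 + 72*r^2 - 395*r + 300) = (r + 3)^2*(r^4 - 15*r^3 + 79*r^2 - 165*r + 100) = (r - 1)*(r + 3)^2*(r^3 - 14*r^2 + 65*r - 100) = (r - 4)*(r - 1)*(r + 3)^2*(r^2 - 10*r + 25) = (r - 5)*(r - 4)*(r - 1)*(r + 3)^2*(r - 5)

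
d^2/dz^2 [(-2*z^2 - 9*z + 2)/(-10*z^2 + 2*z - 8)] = (235*z^3 - 270*z^2 - 510*z + 106)/(125*z^6 - 75*z^5 + 315*z^4 - 121*z^3 + 252*z^2 - 48*z + 64)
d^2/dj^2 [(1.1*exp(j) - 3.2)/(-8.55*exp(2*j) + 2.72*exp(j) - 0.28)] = (-80.41275*exp(4*j) + 910.1304*exp(3*j) - 207.4572*exp(2*j) - 7.80608*exp(j) + 2.35088)*exp(j)/(625.026375*exp(6*j) - 596.5164*exp(5*j) + 251.17506*exp(4*j) - 59.193728*exp(3*j) + 8.225616*exp(2*j) - 0.639744*exp(j) + 0.021952)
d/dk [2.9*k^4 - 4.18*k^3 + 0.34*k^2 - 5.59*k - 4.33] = 11.6*k^3 - 12.54*k^2 + 0.68*k - 5.59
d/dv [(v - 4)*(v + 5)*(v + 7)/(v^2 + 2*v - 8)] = (v^4 + 4*v^3 + 5*v^2 + 152*v + 384)/(v^4 + 4*v^3 - 12*v^2 - 32*v + 64)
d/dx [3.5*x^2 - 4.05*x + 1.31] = 7.0*x - 4.05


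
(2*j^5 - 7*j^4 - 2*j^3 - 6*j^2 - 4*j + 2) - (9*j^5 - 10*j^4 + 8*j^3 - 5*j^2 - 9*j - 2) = -7*j^5 + 3*j^4 - 10*j^3 - j^2 + 5*j + 4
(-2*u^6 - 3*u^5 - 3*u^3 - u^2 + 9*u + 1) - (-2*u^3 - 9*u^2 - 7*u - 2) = -2*u^6 - 3*u^5 - u^3 + 8*u^2 + 16*u + 3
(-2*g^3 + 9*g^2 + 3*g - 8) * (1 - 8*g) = 16*g^4 - 74*g^3 - 15*g^2 + 67*g - 8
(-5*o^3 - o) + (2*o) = -5*o^3 + o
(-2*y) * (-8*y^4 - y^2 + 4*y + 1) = 16*y^5 + 2*y^3 - 8*y^2 - 2*y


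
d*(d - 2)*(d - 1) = d^3 - 3*d^2 + 2*d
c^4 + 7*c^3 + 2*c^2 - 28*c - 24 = (c - 2)*(c + 1)*(c + 2)*(c + 6)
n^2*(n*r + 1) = n^3*r + n^2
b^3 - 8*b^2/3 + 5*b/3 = b*(b - 5/3)*(b - 1)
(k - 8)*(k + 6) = k^2 - 2*k - 48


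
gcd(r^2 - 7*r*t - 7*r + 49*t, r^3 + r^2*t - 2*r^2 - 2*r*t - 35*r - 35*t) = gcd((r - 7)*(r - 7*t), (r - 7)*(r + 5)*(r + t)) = r - 7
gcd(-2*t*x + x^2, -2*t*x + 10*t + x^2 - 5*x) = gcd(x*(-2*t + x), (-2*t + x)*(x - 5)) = -2*t + x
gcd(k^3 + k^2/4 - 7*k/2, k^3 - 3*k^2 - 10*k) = k^2 + 2*k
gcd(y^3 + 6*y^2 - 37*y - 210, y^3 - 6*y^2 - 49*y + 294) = y^2 + y - 42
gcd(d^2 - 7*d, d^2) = d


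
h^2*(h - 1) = h^3 - h^2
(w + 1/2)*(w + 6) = w^2 + 13*w/2 + 3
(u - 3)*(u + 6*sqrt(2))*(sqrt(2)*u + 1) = sqrt(2)*u^3 - 3*sqrt(2)*u^2 + 13*u^2 - 39*u + 6*sqrt(2)*u - 18*sqrt(2)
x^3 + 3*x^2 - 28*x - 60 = (x - 5)*(x + 2)*(x + 6)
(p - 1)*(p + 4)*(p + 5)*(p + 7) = p^4 + 15*p^3 + 67*p^2 + 57*p - 140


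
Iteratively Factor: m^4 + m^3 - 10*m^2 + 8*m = (m)*(m^3 + m^2 - 10*m + 8) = m*(m + 4)*(m^2 - 3*m + 2) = m*(m - 2)*(m + 4)*(m - 1)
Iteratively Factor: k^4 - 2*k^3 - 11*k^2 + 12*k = (k - 1)*(k^3 - k^2 - 12*k) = (k - 1)*(k + 3)*(k^2 - 4*k) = k*(k - 1)*(k + 3)*(k - 4)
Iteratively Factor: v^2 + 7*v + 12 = (v + 4)*(v + 3)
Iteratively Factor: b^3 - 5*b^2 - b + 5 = (b + 1)*(b^2 - 6*b + 5) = (b - 5)*(b + 1)*(b - 1)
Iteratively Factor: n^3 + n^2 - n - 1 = (n + 1)*(n^2 - 1) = (n - 1)*(n + 1)*(n + 1)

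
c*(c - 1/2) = c^2 - c/2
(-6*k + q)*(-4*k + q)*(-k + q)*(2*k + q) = -48*k^4 + 44*k^3*q + 12*k^2*q^2 - 9*k*q^3 + q^4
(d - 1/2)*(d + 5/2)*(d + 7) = d^3 + 9*d^2 + 51*d/4 - 35/4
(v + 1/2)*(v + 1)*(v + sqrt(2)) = v^3 + sqrt(2)*v^2 + 3*v^2/2 + v/2 + 3*sqrt(2)*v/2 + sqrt(2)/2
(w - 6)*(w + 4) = w^2 - 2*w - 24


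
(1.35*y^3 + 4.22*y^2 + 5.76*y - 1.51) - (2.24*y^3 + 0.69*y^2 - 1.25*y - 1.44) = -0.89*y^3 + 3.53*y^2 + 7.01*y - 0.0700000000000001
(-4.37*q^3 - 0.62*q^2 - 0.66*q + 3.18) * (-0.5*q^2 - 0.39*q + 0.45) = 2.185*q^5 + 2.0143*q^4 - 1.3947*q^3 - 1.6116*q^2 - 1.5372*q + 1.431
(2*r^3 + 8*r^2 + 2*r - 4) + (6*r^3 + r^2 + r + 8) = 8*r^3 + 9*r^2 + 3*r + 4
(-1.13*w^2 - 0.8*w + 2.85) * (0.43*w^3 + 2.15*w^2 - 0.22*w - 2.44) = -0.4859*w^5 - 2.7735*w^4 - 0.2459*w^3 + 9.0607*w^2 + 1.325*w - 6.954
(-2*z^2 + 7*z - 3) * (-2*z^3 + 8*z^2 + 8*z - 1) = 4*z^5 - 30*z^4 + 46*z^3 + 34*z^2 - 31*z + 3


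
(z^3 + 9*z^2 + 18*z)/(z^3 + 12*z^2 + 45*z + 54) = z/(z + 3)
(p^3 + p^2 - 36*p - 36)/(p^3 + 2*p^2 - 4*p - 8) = (p^3 + p^2 - 36*p - 36)/(p^3 + 2*p^2 - 4*p - 8)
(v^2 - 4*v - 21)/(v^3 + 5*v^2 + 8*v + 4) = (v^2 - 4*v - 21)/(v^3 + 5*v^2 + 8*v + 4)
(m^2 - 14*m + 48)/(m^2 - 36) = (m - 8)/(m + 6)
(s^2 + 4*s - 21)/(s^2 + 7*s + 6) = (s^2 + 4*s - 21)/(s^2 + 7*s + 6)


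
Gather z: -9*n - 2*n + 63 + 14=77 - 11*n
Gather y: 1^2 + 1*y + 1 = y + 2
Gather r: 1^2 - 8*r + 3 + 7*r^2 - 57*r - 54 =7*r^2 - 65*r - 50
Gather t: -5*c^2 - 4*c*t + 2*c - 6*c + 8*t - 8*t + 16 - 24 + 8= -5*c^2 - 4*c*t - 4*c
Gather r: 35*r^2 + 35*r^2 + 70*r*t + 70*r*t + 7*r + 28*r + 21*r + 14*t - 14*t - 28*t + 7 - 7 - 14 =70*r^2 + r*(140*t + 56) - 28*t - 14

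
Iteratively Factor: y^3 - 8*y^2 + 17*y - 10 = (y - 1)*(y^2 - 7*y + 10) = (y - 2)*(y - 1)*(y - 5)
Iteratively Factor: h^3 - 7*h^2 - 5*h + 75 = (h - 5)*(h^2 - 2*h - 15) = (h - 5)*(h + 3)*(h - 5)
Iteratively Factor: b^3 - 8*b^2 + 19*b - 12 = (b - 4)*(b^2 - 4*b + 3) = (b - 4)*(b - 3)*(b - 1)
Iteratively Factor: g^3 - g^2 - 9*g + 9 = (g - 3)*(g^2 + 2*g - 3) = (g - 3)*(g - 1)*(g + 3)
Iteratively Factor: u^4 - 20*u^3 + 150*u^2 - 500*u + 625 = (u - 5)*(u^3 - 15*u^2 + 75*u - 125) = (u - 5)^2*(u^2 - 10*u + 25) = (u - 5)^3*(u - 5)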